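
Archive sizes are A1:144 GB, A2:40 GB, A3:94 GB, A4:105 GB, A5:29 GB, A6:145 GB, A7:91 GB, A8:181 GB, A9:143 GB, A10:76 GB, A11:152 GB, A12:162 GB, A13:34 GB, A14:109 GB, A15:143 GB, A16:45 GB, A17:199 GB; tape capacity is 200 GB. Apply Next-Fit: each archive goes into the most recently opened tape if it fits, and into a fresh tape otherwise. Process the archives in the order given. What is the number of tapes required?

A1 (144 GB) → tape 1 (remaining 56 GB)
A2 (40 GB) → tape 1 (remaining 16 GB)
A3 (94 GB) → tape 2 (remaining 106 GB)
A4 (105 GB) → tape 2 (remaining 1 GB)
A5 (29 GB) → tape 3 (remaining 171 GB)
A6 (145 GB) → tape 3 (remaining 26 GB)
A7 (91 GB) → tape 4 (remaining 109 GB)
A8 (181 GB) → tape 5 (remaining 19 GB)
A9 (143 GB) → tape 6 (remaining 57 GB)
A10 (76 GB) → tape 7 (remaining 124 GB)
A11 (152 GB) → tape 8 (remaining 48 GB)
A12 (162 GB) → tape 9 (remaining 38 GB)
A13 (34 GB) → tape 9 (remaining 4 GB)
A14 (109 GB) → tape 10 (remaining 91 GB)
A15 (143 GB) → tape 11 (remaining 57 GB)
A16 (45 GB) → tape 11 (remaining 12 GB)
A17 (199 GB) → tape 12 (remaining 1 GB)

12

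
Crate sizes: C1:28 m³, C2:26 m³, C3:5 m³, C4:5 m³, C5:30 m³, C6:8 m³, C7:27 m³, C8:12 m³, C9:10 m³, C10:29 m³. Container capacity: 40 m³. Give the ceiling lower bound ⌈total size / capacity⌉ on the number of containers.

5

Total size = 28 + 26 + 5 + 5 + 30 + 8 + 27 + 12 + 10 + 29 = 180 m³.
⌈180 / 40⌉ = 5.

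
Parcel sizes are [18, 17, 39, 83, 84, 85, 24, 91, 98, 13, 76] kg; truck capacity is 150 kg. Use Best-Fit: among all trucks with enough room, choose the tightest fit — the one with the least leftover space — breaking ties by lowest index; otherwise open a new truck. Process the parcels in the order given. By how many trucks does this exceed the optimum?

Best-Fit: [18,17,39,76] [83] [84] [85,24,13] [91] [98] → 6 trucks.
6 parcels exceed 75 kg (half the capacity), and no two of those can share a truck, so at least 6 trucks are needed.
So 6 is already optimal.

0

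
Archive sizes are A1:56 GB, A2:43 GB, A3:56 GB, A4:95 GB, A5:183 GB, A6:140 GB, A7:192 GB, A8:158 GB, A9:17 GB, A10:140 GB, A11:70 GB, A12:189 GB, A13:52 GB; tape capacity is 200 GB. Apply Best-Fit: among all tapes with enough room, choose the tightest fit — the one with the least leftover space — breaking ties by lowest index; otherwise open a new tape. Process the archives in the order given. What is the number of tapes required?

Put A1 (56 GB) in tape 1; 144 GB remain.
Put A2 (43 GB) in tape 1; 101 GB remain.
Put A3 (56 GB) in tape 1; 45 GB remain.
Put A4 (95 GB) in tape 2; 105 GB remain.
Put A5 (183 GB) in tape 3; 17 GB remain.
Put A6 (140 GB) in tape 4; 60 GB remain.
Put A7 (192 GB) in tape 5; 8 GB remain.
Put A8 (158 GB) in tape 6; 42 GB remain.
Put A9 (17 GB) in tape 3; 0 GB remain.
Put A10 (140 GB) in tape 7; 60 GB remain.
Put A11 (70 GB) in tape 2; 35 GB remain.
Put A12 (189 GB) in tape 8; 11 GB remain.
Put A13 (52 GB) in tape 4; 8 GB remain.

8 tapes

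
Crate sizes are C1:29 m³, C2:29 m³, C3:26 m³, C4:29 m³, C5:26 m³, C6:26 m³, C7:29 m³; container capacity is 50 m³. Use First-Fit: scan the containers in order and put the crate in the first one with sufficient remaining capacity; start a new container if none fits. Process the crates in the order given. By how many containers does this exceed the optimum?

0

First-Fit: [29] [29] [26] [29] [26] [26] [29] → 7 containers.
7 crates exceed 25 m³ (half the capacity), and no two of those can share a container, so at least 7 containers are needed.
So 7 is already optimal.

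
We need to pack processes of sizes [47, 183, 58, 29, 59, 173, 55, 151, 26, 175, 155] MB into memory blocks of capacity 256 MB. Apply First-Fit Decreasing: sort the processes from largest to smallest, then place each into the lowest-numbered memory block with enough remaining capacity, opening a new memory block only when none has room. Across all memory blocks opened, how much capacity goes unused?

Sorted descending: 183, 175, 173, 155, 151, 59, 58, 55, 47, 29, 26.
Put 183 MB in memory block 1; 73 MB remain.
Put 175 MB in memory block 2; 81 MB remain.
Put 173 MB in memory block 3; 83 MB remain.
Put 155 MB in memory block 4; 101 MB remain.
Put 151 MB in memory block 5; 105 MB remain.
Put 59 MB in memory block 1; 14 MB remain.
Put 58 MB in memory block 2; 23 MB remain.
Put 55 MB in memory block 3; 28 MB remain.
Put 47 MB in memory block 4; 54 MB remain.
Put 29 MB in memory block 4; 25 MB remain.
Put 26 MB in memory block 3; 2 MB remain.
5 memory blocks × 256 MB = 1280 MB; used 1111 MB; unused 169 MB.

169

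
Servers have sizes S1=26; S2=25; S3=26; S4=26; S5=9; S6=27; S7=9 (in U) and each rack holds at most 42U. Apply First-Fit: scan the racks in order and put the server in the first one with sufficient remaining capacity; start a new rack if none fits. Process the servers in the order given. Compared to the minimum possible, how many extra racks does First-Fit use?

First-Fit: [26,9] [25,9] [26] [26] [27] → 5 racks.
5 servers exceed 21U (half the capacity), and no two of those can share a rack, so at least 5 racks are needed.
So 5 is already optimal.

0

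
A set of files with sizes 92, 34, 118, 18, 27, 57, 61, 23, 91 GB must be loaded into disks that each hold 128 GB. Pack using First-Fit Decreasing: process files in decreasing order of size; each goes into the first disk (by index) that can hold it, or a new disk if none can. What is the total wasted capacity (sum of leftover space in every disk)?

119

Sorted descending: 118, 92, 91, 61, 57, 34, 27, 23, 18.
disk 1: place 118 GB, 10 GB left
disk 2: place 92 GB, 36 GB left
disk 3: place 91 GB, 37 GB left
disk 4: place 61 GB, 67 GB left
disk 4: place 57 GB, 10 GB left
disk 2: place 34 GB, 2 GB left
disk 3: place 27 GB, 10 GB left
disk 5: place 23 GB, 105 GB left
disk 5: place 18 GB, 87 GB left
5 disks × 128 GB = 640 GB; used 521 GB; unused 119 GB.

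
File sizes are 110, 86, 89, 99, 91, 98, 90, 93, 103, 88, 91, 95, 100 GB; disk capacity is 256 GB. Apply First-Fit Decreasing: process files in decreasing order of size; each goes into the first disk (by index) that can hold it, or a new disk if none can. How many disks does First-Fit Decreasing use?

7

Sorted descending: 110, 103, 100, 99, 98, 95, 93, 91, 91, 90, 89, 88, 86.
110 GB → disk 1 (remaining 146 GB)
103 GB → disk 1 (remaining 43 GB)
100 GB → disk 2 (remaining 156 GB)
99 GB → disk 2 (remaining 57 GB)
98 GB → disk 3 (remaining 158 GB)
95 GB → disk 3 (remaining 63 GB)
93 GB → disk 4 (remaining 163 GB)
91 GB → disk 4 (remaining 72 GB)
91 GB → disk 5 (remaining 165 GB)
90 GB → disk 5 (remaining 75 GB)
89 GB → disk 6 (remaining 167 GB)
88 GB → disk 6 (remaining 79 GB)
86 GB → disk 7 (remaining 170 GB)
Final disks: [110,103] [100,99] [98,95] [93,91] [91,90] [89,88] [86].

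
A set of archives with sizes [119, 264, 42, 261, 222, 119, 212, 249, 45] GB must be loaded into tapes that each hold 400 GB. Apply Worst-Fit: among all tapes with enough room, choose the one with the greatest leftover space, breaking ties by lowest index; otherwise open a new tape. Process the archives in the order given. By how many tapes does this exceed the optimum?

0

Worst-Fit: [119,264] [42,261] [222,119] [212,45] [249] → 5 tapes.
5 archives exceed 200 GB (half the capacity), and no two of those can share a tape, so at least 5 tapes are needed.
So 5 is already optimal.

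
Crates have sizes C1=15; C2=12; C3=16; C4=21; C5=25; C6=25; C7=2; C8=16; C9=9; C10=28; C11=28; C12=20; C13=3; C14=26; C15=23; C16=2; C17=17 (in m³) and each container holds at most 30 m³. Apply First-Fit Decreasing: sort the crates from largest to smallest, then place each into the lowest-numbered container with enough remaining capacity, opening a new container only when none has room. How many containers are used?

12 containers

Sorted descending: 28, 28, 26, 25, 25, 23, 21, 20, 17, 16, 16, 15, 12, 9, 3, 2, 2.
container 1: place 28 m³, 2 m³ left
container 2: place 28 m³, 2 m³ left
container 3: place 26 m³, 4 m³ left
container 4: place 25 m³, 5 m³ left
container 5: place 25 m³, 5 m³ left
container 6: place 23 m³, 7 m³ left
container 7: place 21 m³, 9 m³ left
container 8: place 20 m³, 10 m³ left
container 9: place 17 m³, 13 m³ left
container 10: place 16 m³, 14 m³ left
container 11: place 16 m³, 14 m³ left
container 12: place 15 m³, 15 m³ left
container 9: place 12 m³, 1 m³ left
container 7: place 9 m³, 0 m³ left
container 3: place 3 m³, 1 m³ left
container 1: place 2 m³, 0 m³ left
container 2: place 2 m³, 0 m³ left
Final containers: [28,2] [28,2] [26,3] [25] [25] [23] [21,9] [20] [17,12] [16] [16] [15].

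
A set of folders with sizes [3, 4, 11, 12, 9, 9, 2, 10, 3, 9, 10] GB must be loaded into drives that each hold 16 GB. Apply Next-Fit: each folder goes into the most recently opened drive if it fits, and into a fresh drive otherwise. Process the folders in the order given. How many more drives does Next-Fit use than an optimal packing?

1

Next-Fit: [3,4] [11] [12] [9] [9,2] [10,3] [9] [10] → 8 drives.
7 folders exceed 8 GB (half the capacity), and no two of those can share a drive, so at least 7 drives are needed.
An optimal packing achieves that bound: [12,4] [11,3,2] [10,3] [10] [9] [9] [9] → 7 drives.
Excess: 8 − 7 = 1.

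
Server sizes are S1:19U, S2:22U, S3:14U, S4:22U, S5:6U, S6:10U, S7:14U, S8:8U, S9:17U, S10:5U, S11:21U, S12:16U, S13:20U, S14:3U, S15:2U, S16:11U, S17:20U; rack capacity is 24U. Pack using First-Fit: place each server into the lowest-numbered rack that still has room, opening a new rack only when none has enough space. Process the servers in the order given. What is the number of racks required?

rack 1: place S1 (19U), 5U left
rack 2: place S2 (22U), 2U left
rack 3: place S3 (14U), 10U left
rack 4: place S4 (22U), 2U left
rack 3: place S5 (6U), 4U left
rack 5: place S6 (10U), 14U left
rack 5: place S7 (14U), 0U left
rack 6: place S8 (8U), 16U left
rack 7: place S9 (17U), 7U left
rack 1: place S10 (5U), 0U left
rack 8: place S11 (21U), 3U left
rack 6: place S12 (16U), 0U left
rack 9: place S13 (20U), 4U left
rack 3: place S14 (3U), 1U left
rack 2: place S15 (2U), 0U left
rack 10: place S16 (11U), 13U left
rack 11: place S17 (20U), 4U left

11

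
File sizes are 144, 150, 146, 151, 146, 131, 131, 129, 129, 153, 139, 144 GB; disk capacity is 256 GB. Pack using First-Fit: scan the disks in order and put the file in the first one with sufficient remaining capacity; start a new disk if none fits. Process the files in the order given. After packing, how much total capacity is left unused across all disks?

1379

disk 1: place 144 GB, 112 GB left
disk 2: place 150 GB, 106 GB left
disk 3: place 146 GB, 110 GB left
disk 4: place 151 GB, 105 GB left
disk 5: place 146 GB, 110 GB left
disk 6: place 131 GB, 125 GB left
disk 7: place 131 GB, 125 GB left
disk 8: place 129 GB, 127 GB left
disk 9: place 129 GB, 127 GB left
disk 10: place 153 GB, 103 GB left
disk 11: place 139 GB, 117 GB left
disk 12: place 144 GB, 112 GB left
12 disks × 256 GB = 3072 GB; used 1693 GB; unused 1379 GB.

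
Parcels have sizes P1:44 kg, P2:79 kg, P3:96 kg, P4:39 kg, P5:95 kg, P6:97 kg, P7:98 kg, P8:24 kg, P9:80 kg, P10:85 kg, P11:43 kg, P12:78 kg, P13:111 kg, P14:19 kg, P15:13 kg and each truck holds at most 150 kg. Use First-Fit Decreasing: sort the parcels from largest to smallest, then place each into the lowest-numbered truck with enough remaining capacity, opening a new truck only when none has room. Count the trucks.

9

Sorted descending: 111, 98, 97, 96, 95, 85, 80, 79, 78, 44, 43, 39, 24, 19, 13.
111 kg → truck 1 (remaining 39 kg)
98 kg → truck 2 (remaining 52 kg)
97 kg → truck 3 (remaining 53 kg)
96 kg → truck 4 (remaining 54 kg)
95 kg → truck 5 (remaining 55 kg)
85 kg → truck 6 (remaining 65 kg)
80 kg → truck 7 (remaining 70 kg)
79 kg → truck 8 (remaining 71 kg)
78 kg → truck 9 (remaining 72 kg)
44 kg → truck 2 (remaining 8 kg)
43 kg → truck 3 (remaining 10 kg)
39 kg → truck 1 (remaining 0 kg)
24 kg → truck 4 (remaining 30 kg)
19 kg → truck 4 (remaining 11 kg)
13 kg → truck 5 (remaining 42 kg)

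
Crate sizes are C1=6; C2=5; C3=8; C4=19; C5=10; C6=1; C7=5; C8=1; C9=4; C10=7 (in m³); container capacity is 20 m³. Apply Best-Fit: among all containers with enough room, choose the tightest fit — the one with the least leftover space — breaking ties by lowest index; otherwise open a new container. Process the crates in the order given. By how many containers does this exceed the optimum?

0

Best-Fit: [6,5,8,1] [19,1] [10,5,4] [7] → 4 containers.
Total size 66 m³; any packing needs at least ⌈66/20⌉ = 4 containers.
So 4 is already optimal.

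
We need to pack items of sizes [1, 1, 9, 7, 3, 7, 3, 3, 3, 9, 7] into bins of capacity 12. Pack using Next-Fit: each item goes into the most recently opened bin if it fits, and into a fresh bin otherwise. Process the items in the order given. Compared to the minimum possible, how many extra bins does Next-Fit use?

Next-Fit: [1,1,9] [7,3] [7,3] [3,3] [9] [7] → 6 bins.
Total size 53; any packing needs at least ⌈53/12⌉ = 5 bins.
An optimal packing achieves that bound: [9,3] [9,3] [7,3,1,1] [7,3] [7] → 5 bins.
Excess: 6 − 5 = 1.

1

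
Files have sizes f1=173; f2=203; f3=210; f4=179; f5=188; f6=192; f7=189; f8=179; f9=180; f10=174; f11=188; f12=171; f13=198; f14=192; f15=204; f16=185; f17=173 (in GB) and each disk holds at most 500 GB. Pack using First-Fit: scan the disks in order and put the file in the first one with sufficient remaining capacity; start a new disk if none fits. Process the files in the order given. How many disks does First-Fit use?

Put f1 (173 GB) in disk 1; 327 GB remain.
Put f2 (203 GB) in disk 1; 124 GB remain.
Put f3 (210 GB) in disk 2; 290 GB remain.
Put f4 (179 GB) in disk 2; 111 GB remain.
Put f5 (188 GB) in disk 3; 312 GB remain.
Put f6 (192 GB) in disk 3; 120 GB remain.
Put f7 (189 GB) in disk 4; 311 GB remain.
Put f8 (179 GB) in disk 4; 132 GB remain.
Put f9 (180 GB) in disk 5; 320 GB remain.
Put f10 (174 GB) in disk 5; 146 GB remain.
Put f11 (188 GB) in disk 6; 312 GB remain.
Put f12 (171 GB) in disk 6; 141 GB remain.
Put f13 (198 GB) in disk 7; 302 GB remain.
Put f14 (192 GB) in disk 7; 110 GB remain.
Put f15 (204 GB) in disk 8; 296 GB remain.
Put f16 (185 GB) in disk 8; 111 GB remain.
Put f17 (173 GB) in disk 9; 327 GB remain.
Final disks: [173,203] [210,179] [188,192] [189,179] [180,174] [188,171] [198,192] [204,185] [173].

9 disks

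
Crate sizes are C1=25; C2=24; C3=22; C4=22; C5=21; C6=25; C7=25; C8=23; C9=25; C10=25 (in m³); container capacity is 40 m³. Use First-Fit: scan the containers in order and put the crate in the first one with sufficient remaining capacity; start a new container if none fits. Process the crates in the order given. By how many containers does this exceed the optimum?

First-Fit: [25] [24] [22] [22] [21] [25] [25] [23] [25] [25] → 10 containers.
10 crates exceed 20 m³ (half the capacity), and no two of those can share a container, so at least 10 containers are needed.
So 10 is already optimal.

0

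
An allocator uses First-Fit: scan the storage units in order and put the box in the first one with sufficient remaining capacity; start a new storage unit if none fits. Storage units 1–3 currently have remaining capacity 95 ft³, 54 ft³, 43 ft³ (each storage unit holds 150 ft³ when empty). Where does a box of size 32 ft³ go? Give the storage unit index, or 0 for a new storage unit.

Storage units with room: storage unit 1 (95 ft³), storage unit 2 (54 ft³), storage unit 3 (43 ft³).
The first with room is storage unit 1.

1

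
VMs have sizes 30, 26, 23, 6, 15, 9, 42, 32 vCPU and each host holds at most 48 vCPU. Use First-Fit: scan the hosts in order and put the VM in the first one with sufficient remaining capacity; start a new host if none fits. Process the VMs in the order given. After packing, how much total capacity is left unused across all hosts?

host 1: place 30 vCPU, 18 vCPU left
host 2: place 26 vCPU, 22 vCPU left
host 3: place 23 vCPU, 25 vCPU left
host 1: place 6 vCPU, 12 vCPU left
host 2: place 15 vCPU, 7 vCPU left
host 1: place 9 vCPU, 3 vCPU left
host 4: place 42 vCPU, 6 vCPU left
host 5: place 32 vCPU, 16 vCPU left
5 hosts × 48 vCPU = 240 vCPU; used 183 vCPU; unused 57 vCPU.

57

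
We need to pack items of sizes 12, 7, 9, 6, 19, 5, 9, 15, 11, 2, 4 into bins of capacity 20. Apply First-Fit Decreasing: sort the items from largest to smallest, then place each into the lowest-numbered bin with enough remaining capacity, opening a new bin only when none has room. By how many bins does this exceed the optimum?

First-Fit Decreasing: [19] [15,5] [12,7] [11,9] [9,6,4] [2] → 6 bins.
Total size 99; any packing needs at least ⌈99/20⌉ = 5 bins.
An optimal packing achieves that bound: [19] [15,5] [12,6,2] [11,9] [9,7,4] → 5 bins.
Excess: 6 − 5 = 1.

1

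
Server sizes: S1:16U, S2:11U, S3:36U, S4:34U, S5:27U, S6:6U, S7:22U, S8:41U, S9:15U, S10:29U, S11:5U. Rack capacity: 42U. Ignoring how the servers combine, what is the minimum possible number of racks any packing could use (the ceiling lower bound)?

Total size = 16 + 11 + 36 + 34 + 27 + 6 + 22 + 41 + 15 + 29 + 5 = 242U.
⌈242 / 42⌉ = 6.

6 racks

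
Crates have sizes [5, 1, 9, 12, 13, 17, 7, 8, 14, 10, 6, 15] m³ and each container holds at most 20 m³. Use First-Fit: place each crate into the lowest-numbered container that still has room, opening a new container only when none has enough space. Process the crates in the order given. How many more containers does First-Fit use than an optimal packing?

1

First-Fit: [5,1,9] [12,7] [13,6] [17] [8,10] [14] [15] → 7 containers.
Total size 117 m³; any packing needs at least ⌈117/20⌉ = 6 containers.
An optimal packing achieves that bound: [17,1] [15,5] [14,6] [13,7] [12,8] [10,9] → 6 containers.
Excess: 7 − 6 = 1.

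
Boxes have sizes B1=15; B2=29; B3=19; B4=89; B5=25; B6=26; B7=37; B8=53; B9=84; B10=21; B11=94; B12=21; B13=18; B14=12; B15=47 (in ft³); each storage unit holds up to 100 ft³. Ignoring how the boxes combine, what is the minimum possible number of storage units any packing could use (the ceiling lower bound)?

Total size = 15 + 29 + 19 + 89 + 25 + 26 + 37 + 53 + 84 + 21 + 94 + 21 + 18 + 12 + 47 = 590 ft³.
⌈590 / 100⌉ = 6.

6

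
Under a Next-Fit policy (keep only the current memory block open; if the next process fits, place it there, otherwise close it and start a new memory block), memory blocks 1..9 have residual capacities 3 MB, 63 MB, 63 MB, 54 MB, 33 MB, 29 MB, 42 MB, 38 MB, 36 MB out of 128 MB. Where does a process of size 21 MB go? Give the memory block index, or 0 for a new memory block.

9

Next-Fit only looks at memory block 9, which has 36 MB free.
21 MB fits there.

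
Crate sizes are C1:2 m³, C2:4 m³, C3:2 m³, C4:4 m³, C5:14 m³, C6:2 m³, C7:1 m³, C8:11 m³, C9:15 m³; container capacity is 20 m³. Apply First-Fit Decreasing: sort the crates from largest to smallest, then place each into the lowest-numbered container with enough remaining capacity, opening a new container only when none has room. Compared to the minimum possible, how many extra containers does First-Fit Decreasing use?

First-Fit Decreasing: [15,4,1] [14,4,2] [11,2,2] → 3 containers.
Total size 55 m³; any packing needs at least ⌈55/20⌉ = 3 containers.
So 3 is already optimal.

0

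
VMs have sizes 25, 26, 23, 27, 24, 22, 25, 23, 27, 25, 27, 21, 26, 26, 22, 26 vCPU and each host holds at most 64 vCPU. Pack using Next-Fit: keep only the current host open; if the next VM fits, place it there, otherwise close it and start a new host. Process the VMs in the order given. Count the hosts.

8 hosts

Put 25 vCPU in host 1; 39 vCPU remain.
Put 26 vCPU in host 1; 13 vCPU remain.
Put 23 vCPU in host 2; 41 vCPU remain.
Put 27 vCPU in host 2; 14 vCPU remain.
Put 24 vCPU in host 3; 40 vCPU remain.
Put 22 vCPU in host 3; 18 vCPU remain.
Put 25 vCPU in host 4; 39 vCPU remain.
Put 23 vCPU in host 4; 16 vCPU remain.
Put 27 vCPU in host 5; 37 vCPU remain.
Put 25 vCPU in host 5; 12 vCPU remain.
Put 27 vCPU in host 6; 37 vCPU remain.
Put 21 vCPU in host 6; 16 vCPU remain.
Put 26 vCPU in host 7; 38 vCPU remain.
Put 26 vCPU in host 7; 12 vCPU remain.
Put 22 vCPU in host 8; 42 vCPU remain.
Put 26 vCPU in host 8; 16 vCPU remain.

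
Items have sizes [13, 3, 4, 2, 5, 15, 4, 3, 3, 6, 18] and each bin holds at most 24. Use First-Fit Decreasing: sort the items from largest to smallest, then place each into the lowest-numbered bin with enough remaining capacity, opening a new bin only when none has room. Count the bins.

Sorted descending: 18, 15, 13, 6, 5, 4, 4, 3, 3, 3, 2.
18 → bin 1 (remaining 6)
15 → bin 2 (remaining 9)
13 → bin 3 (remaining 11)
6 → bin 1 (remaining 0)
5 → bin 2 (remaining 4)
4 → bin 2 (remaining 0)
4 → bin 3 (remaining 7)
3 → bin 3 (remaining 4)
3 → bin 3 (remaining 1)
3 → bin 4 (remaining 21)
2 → bin 4 (remaining 19)

4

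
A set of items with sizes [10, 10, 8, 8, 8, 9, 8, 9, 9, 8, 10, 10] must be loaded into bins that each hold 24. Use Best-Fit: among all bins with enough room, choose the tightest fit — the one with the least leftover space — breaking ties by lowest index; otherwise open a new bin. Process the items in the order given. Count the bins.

6

bin 1: place 10, 14 left
bin 1: place 10, 4 left
bin 2: place 8, 16 left
bin 2: place 8, 8 left
bin 2: place 8, 0 left
bin 3: place 9, 15 left
bin 3: place 8, 7 left
bin 4: place 9, 15 left
bin 4: place 9, 6 left
bin 5: place 8, 16 left
bin 5: place 10, 6 left
bin 6: place 10, 14 left
Final bins: [10,10] [8,8,8] [9,8] [9,9] [8,10] [10].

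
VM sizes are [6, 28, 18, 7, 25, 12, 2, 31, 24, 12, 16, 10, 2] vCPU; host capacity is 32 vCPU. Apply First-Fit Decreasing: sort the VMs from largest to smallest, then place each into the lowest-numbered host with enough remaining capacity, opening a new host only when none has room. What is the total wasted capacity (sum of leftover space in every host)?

Sorted descending: 31, 28, 25, 24, 18, 16, 12, 12, 10, 7, 6, 2, 2.
host 1: place 31 vCPU, 1 vCPU left
host 2: place 28 vCPU, 4 vCPU left
host 3: place 25 vCPU, 7 vCPU left
host 4: place 24 vCPU, 8 vCPU left
host 5: place 18 vCPU, 14 vCPU left
host 6: place 16 vCPU, 16 vCPU left
host 5: place 12 vCPU, 2 vCPU left
host 6: place 12 vCPU, 4 vCPU left
host 7: place 10 vCPU, 22 vCPU left
host 3: place 7 vCPU, 0 vCPU left
host 4: place 6 vCPU, 2 vCPU left
host 2: place 2 vCPU, 2 vCPU left
host 2: place 2 vCPU, 0 vCPU left
7 hosts × 32 vCPU = 224 vCPU; used 193 vCPU; unused 31 vCPU.

31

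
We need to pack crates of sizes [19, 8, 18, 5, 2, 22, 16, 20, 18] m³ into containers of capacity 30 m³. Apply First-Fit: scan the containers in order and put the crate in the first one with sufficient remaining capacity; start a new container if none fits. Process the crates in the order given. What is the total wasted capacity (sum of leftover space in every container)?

52

Put 19 m³ in container 1; 11 m³ remain.
Put 8 m³ in container 1; 3 m³ remain.
Put 18 m³ in container 2; 12 m³ remain.
Put 5 m³ in container 2; 7 m³ remain.
Put 2 m³ in container 1; 1 m³ remain.
Put 22 m³ in container 3; 8 m³ remain.
Put 16 m³ in container 4; 14 m³ remain.
Put 20 m³ in container 5; 10 m³ remain.
Put 18 m³ in container 6; 12 m³ remain.
6 containers × 30 m³ = 180 m³; used 128 m³; unused 52 m³.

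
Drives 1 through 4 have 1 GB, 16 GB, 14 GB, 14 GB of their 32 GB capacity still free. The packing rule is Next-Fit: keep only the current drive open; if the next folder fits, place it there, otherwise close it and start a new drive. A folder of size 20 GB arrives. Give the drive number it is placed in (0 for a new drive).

0

Next-Fit only looks at drive 4, which has 14 GB free.
20 GB does not fit, so a new drive is opened.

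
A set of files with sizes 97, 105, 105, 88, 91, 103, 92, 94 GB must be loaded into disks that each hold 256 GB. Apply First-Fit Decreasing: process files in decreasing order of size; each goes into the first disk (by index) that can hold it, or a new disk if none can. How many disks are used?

Sorted descending: 105, 105, 103, 97, 94, 92, 91, 88.
105 GB → disk 1 (remaining 151 GB)
105 GB → disk 1 (remaining 46 GB)
103 GB → disk 2 (remaining 153 GB)
97 GB → disk 2 (remaining 56 GB)
94 GB → disk 3 (remaining 162 GB)
92 GB → disk 3 (remaining 70 GB)
91 GB → disk 4 (remaining 165 GB)
88 GB → disk 4 (remaining 77 GB)
Final disks: [105,105] [103,97] [94,92] [91,88].

4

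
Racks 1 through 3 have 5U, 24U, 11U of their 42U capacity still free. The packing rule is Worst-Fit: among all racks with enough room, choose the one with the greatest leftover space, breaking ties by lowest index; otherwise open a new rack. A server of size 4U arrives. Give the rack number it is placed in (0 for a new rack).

Racks with room: rack 1 (5U), rack 2 (24U), rack 3 (11U).
Most room is rack 2 with 24U free.

2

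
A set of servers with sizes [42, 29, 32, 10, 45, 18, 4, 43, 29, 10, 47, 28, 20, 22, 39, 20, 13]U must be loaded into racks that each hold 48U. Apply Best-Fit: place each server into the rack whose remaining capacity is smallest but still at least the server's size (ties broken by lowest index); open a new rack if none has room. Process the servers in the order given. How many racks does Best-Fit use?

11

42U → rack 1 (remaining 6U)
29U → rack 2 (remaining 19U)
32U → rack 3 (remaining 16U)
10U → rack 3 (remaining 6U)
45U → rack 4 (remaining 3U)
18U → rack 2 (remaining 1U)
4U → rack 1 (remaining 2U)
43U → rack 5 (remaining 5U)
29U → rack 6 (remaining 19U)
10U → rack 6 (remaining 9U)
47U → rack 7 (remaining 1U)
28U → rack 8 (remaining 20U)
20U → rack 8 (remaining 0U)
22U → rack 9 (remaining 26U)
39U → rack 10 (remaining 9U)
20U → rack 9 (remaining 6U)
13U → rack 11 (remaining 35U)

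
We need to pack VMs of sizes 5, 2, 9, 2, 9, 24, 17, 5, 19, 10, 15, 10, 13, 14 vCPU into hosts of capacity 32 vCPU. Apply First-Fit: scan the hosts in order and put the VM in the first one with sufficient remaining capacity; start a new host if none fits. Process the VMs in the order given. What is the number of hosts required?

6

host 1: place 5 vCPU, 27 vCPU left
host 1: place 2 vCPU, 25 vCPU left
host 1: place 9 vCPU, 16 vCPU left
host 1: place 2 vCPU, 14 vCPU left
host 1: place 9 vCPU, 5 vCPU left
host 2: place 24 vCPU, 8 vCPU left
host 3: place 17 vCPU, 15 vCPU left
host 1: place 5 vCPU, 0 vCPU left
host 4: place 19 vCPU, 13 vCPU left
host 3: place 10 vCPU, 5 vCPU left
host 5: place 15 vCPU, 17 vCPU left
host 4: place 10 vCPU, 3 vCPU left
host 5: place 13 vCPU, 4 vCPU left
host 6: place 14 vCPU, 18 vCPU left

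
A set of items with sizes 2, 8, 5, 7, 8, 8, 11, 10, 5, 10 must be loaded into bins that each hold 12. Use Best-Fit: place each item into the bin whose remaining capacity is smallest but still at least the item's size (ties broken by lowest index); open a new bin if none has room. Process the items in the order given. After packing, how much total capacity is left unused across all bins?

Put 2 in bin 1; 10 remain.
Put 8 in bin 1; 2 remain.
Put 5 in bin 2; 7 remain.
Put 7 in bin 2; 0 remain.
Put 8 in bin 3; 4 remain.
Put 8 in bin 4; 4 remain.
Put 11 in bin 5; 1 remain.
Put 10 in bin 6; 2 remain.
Put 5 in bin 7; 7 remain.
Put 10 in bin 8; 2 remain.
8 bins × 12 = 96; used 74; unused 22.

22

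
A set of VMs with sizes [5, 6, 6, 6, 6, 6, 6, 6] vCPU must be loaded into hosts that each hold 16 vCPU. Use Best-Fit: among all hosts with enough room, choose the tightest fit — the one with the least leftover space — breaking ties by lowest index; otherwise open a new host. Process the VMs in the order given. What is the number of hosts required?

Put 5 vCPU in host 1; 11 vCPU remain.
Put 6 vCPU in host 1; 5 vCPU remain.
Put 6 vCPU in host 2; 10 vCPU remain.
Put 6 vCPU in host 2; 4 vCPU remain.
Put 6 vCPU in host 3; 10 vCPU remain.
Put 6 vCPU in host 3; 4 vCPU remain.
Put 6 vCPU in host 4; 10 vCPU remain.
Put 6 vCPU in host 4; 4 vCPU remain.

4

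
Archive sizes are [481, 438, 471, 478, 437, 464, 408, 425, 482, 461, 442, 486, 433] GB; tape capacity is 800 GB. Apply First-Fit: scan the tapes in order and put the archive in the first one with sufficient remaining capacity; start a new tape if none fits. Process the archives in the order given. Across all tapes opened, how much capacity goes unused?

Put 481 GB in tape 1; 319 GB remain.
Put 438 GB in tape 2; 362 GB remain.
Put 471 GB in tape 3; 329 GB remain.
Put 478 GB in tape 4; 322 GB remain.
Put 437 GB in tape 5; 363 GB remain.
Put 464 GB in tape 6; 336 GB remain.
Put 408 GB in tape 7; 392 GB remain.
Put 425 GB in tape 8; 375 GB remain.
Put 482 GB in tape 9; 318 GB remain.
Put 461 GB in tape 10; 339 GB remain.
Put 442 GB in tape 11; 358 GB remain.
Put 486 GB in tape 12; 314 GB remain.
Put 433 GB in tape 13; 367 GB remain.
13 tapes × 800 GB = 10400 GB; used 5906 GB; unused 4494 GB.

4494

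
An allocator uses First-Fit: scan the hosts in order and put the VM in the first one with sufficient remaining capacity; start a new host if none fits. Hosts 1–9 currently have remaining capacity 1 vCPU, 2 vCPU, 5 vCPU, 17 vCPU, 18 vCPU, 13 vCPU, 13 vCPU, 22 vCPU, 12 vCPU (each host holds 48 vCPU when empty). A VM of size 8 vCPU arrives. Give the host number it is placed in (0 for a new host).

Hosts with room: host 4 (17 vCPU), host 5 (18 vCPU), host 6 (13 vCPU), host 7 (13 vCPU), host 8 (22 vCPU), host 9 (12 vCPU).
The first with room is host 4.

4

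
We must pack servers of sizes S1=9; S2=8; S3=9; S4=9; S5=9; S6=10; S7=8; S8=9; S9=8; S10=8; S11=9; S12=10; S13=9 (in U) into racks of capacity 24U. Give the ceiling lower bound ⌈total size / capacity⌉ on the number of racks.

Total size = 9 + 8 + 9 + 9 + 9 + 10 + 8 + 9 + 8 + 8 + 9 + 10 + 9 = 115U.
⌈115 / 24⌉ = 5.

5 racks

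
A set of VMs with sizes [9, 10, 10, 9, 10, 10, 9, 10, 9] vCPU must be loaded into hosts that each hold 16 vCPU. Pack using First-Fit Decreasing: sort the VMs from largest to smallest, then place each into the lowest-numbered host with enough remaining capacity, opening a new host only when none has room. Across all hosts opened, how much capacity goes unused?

Sorted descending: 10, 10, 10, 10, 10, 9, 9, 9, 9.
Put 10 vCPU in host 1; 6 vCPU remain.
Put 10 vCPU in host 2; 6 vCPU remain.
Put 10 vCPU in host 3; 6 vCPU remain.
Put 10 vCPU in host 4; 6 vCPU remain.
Put 10 vCPU in host 5; 6 vCPU remain.
Put 9 vCPU in host 6; 7 vCPU remain.
Put 9 vCPU in host 7; 7 vCPU remain.
Put 9 vCPU in host 8; 7 vCPU remain.
Put 9 vCPU in host 9; 7 vCPU remain.
9 hosts × 16 vCPU = 144 vCPU; used 86 vCPU; unused 58 vCPU.

58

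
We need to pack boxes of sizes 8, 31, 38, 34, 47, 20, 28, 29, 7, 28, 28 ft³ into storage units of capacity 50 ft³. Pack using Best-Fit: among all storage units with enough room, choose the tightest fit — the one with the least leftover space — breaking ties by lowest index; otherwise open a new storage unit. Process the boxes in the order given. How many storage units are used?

8

Put 8 ft³ in storage unit 1; 42 ft³ remain.
Put 31 ft³ in storage unit 1; 11 ft³ remain.
Put 38 ft³ in storage unit 2; 12 ft³ remain.
Put 34 ft³ in storage unit 3; 16 ft³ remain.
Put 47 ft³ in storage unit 4; 3 ft³ remain.
Put 20 ft³ in storage unit 5; 30 ft³ remain.
Put 28 ft³ in storage unit 5; 2 ft³ remain.
Put 29 ft³ in storage unit 6; 21 ft³ remain.
Put 7 ft³ in storage unit 1; 4 ft³ remain.
Put 28 ft³ in storage unit 7; 22 ft³ remain.
Put 28 ft³ in storage unit 8; 22 ft³ remain.
Final storage units: [8,31,7] [38] [34] [47] [20,28] [29] [28] [28].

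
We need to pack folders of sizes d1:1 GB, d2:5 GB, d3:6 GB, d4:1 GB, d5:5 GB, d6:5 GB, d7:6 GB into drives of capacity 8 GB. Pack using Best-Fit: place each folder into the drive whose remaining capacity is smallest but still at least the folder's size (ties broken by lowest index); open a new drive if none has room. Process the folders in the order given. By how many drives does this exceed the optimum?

0

Best-Fit: [1,5,1] [6] [5] [5] [6] → 5 drives.
5 folders exceed 4 GB (half the capacity), and no two of those can share a drive, so at least 5 drives are needed.
So 5 is already optimal.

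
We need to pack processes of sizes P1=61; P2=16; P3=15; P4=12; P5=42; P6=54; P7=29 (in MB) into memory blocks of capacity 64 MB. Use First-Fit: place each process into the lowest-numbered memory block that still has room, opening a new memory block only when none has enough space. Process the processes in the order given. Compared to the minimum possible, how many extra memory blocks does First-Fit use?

First-Fit: [61] [16,15,12] [42] [54] [29] → 5 memory blocks.
Total size 229 MB; any packing needs at least ⌈229/64⌉ = 4 memory blocks.
An optimal packing achieves that bound: [61] [54] [42,16] [29,15,12] → 4 memory blocks.
Excess: 5 − 4 = 1.

1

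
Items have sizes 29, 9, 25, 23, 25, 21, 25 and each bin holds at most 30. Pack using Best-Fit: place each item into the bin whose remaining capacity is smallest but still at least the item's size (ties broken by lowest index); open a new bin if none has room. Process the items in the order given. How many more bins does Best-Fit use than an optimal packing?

0

Best-Fit: [29] [9,21] [25] [23] [25] [25] → 6 bins.
Total size 157; any packing needs at least ⌈157/30⌉ = 6 bins.
So 6 is already optimal.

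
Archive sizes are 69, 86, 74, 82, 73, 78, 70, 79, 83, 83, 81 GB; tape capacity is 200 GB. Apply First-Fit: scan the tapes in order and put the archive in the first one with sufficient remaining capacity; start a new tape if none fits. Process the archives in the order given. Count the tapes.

Put 69 GB in tape 1; 131 GB remain.
Put 86 GB in tape 1; 45 GB remain.
Put 74 GB in tape 2; 126 GB remain.
Put 82 GB in tape 2; 44 GB remain.
Put 73 GB in tape 3; 127 GB remain.
Put 78 GB in tape 3; 49 GB remain.
Put 70 GB in tape 4; 130 GB remain.
Put 79 GB in tape 4; 51 GB remain.
Put 83 GB in tape 5; 117 GB remain.
Put 83 GB in tape 5; 34 GB remain.
Put 81 GB in tape 6; 119 GB remain.
Final tapes: [69,86] [74,82] [73,78] [70,79] [83,83] [81].

6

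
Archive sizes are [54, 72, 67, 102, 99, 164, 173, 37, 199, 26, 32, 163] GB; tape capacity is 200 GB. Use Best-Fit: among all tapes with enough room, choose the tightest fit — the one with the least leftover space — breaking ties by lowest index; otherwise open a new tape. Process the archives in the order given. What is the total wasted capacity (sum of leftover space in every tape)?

212

tape 1: place 54 GB, 146 GB left
tape 1: place 72 GB, 74 GB left
tape 1: place 67 GB, 7 GB left
tape 2: place 102 GB, 98 GB left
tape 3: place 99 GB, 101 GB left
tape 4: place 164 GB, 36 GB left
tape 5: place 173 GB, 27 GB left
tape 2: place 37 GB, 61 GB left
tape 6: place 199 GB, 1 GB left
tape 5: place 26 GB, 1 GB left
tape 4: place 32 GB, 4 GB left
tape 7: place 163 GB, 37 GB left
7 tapes × 200 GB = 1400 GB; used 1188 GB; unused 212 GB.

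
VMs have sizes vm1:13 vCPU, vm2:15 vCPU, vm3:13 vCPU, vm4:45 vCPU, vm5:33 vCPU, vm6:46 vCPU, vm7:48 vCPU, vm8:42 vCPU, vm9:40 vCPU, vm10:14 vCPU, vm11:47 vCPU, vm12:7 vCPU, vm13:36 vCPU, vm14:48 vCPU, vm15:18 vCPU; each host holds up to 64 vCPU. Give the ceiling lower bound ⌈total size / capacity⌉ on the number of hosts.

8

Total size = 13 + 15 + 13 + 45 + 33 + 46 + 48 + 42 + 40 + 14 + 47 + 7 + 36 + 48 + 18 = 465 vCPU.
⌈465 / 64⌉ = 8.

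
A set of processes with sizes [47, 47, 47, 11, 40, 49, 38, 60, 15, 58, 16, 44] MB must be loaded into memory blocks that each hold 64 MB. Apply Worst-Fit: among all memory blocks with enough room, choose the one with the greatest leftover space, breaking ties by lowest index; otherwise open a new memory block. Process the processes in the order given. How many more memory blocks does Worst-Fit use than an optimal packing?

Worst-Fit: [47,11] [47] [47] [40,16] [49] [38,15] [60] [58] [44] → 9 memory blocks.
9 processes exceed 32 MB (half the capacity), and no two of those can share a memory block, so at least 9 memory blocks are needed.
So 9 is already optimal.

0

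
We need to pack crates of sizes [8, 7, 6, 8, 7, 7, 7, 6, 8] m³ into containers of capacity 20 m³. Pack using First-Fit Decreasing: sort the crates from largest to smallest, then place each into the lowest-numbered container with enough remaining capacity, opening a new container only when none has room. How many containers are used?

4

Sorted descending: 8, 8, 8, 7, 7, 7, 7, 6, 6.
container 1: place 8 m³, 12 m³ left
container 1: place 8 m³, 4 m³ left
container 2: place 8 m³, 12 m³ left
container 2: place 7 m³, 5 m³ left
container 3: place 7 m³, 13 m³ left
container 3: place 7 m³, 6 m³ left
container 4: place 7 m³, 13 m³ left
container 3: place 6 m³, 0 m³ left
container 4: place 6 m³, 7 m³ left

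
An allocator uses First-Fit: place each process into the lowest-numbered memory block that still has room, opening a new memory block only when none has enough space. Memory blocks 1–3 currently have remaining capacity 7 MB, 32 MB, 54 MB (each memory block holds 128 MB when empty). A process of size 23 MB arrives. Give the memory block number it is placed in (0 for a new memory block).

Memory blocks with room: memory block 2 (32 MB), memory block 3 (54 MB).
The first with room is memory block 2.

2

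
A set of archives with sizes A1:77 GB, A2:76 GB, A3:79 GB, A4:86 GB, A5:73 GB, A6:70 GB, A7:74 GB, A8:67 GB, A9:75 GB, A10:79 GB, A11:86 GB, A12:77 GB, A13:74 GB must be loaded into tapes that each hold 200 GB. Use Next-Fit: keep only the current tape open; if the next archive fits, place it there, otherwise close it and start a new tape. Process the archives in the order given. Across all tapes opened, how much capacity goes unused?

407

tape 1: place A1 (77 GB), 123 GB left
tape 1: place A2 (76 GB), 47 GB left
tape 2: place A3 (79 GB), 121 GB left
tape 2: place A4 (86 GB), 35 GB left
tape 3: place A5 (73 GB), 127 GB left
tape 3: place A6 (70 GB), 57 GB left
tape 4: place A7 (74 GB), 126 GB left
tape 4: place A8 (67 GB), 59 GB left
tape 5: place A9 (75 GB), 125 GB left
tape 5: place A10 (79 GB), 46 GB left
tape 6: place A11 (86 GB), 114 GB left
tape 6: place A12 (77 GB), 37 GB left
tape 7: place A13 (74 GB), 126 GB left
7 tapes × 200 GB = 1400 GB; used 993 GB; unused 407 GB.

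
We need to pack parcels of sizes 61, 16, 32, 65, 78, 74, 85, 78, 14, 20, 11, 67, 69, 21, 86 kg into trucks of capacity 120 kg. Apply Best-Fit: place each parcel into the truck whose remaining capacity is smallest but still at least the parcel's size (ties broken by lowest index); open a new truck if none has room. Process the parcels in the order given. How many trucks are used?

9 trucks

Put 61 kg in truck 1; 59 kg remain.
Put 16 kg in truck 1; 43 kg remain.
Put 32 kg in truck 1; 11 kg remain.
Put 65 kg in truck 2; 55 kg remain.
Put 78 kg in truck 3; 42 kg remain.
Put 74 kg in truck 4; 46 kg remain.
Put 85 kg in truck 5; 35 kg remain.
Put 78 kg in truck 6; 42 kg remain.
Put 14 kg in truck 5; 21 kg remain.
Put 20 kg in truck 5; 1 kg remain.
Put 11 kg in truck 1; 0 kg remain.
Put 67 kg in truck 7; 53 kg remain.
Put 69 kg in truck 8; 51 kg remain.
Put 21 kg in truck 3; 21 kg remain.
Put 86 kg in truck 9; 34 kg remain.
Final trucks: [61,16,32,11] [65] [78,21] [74] [85,14,20] [78] [67] [69] [86].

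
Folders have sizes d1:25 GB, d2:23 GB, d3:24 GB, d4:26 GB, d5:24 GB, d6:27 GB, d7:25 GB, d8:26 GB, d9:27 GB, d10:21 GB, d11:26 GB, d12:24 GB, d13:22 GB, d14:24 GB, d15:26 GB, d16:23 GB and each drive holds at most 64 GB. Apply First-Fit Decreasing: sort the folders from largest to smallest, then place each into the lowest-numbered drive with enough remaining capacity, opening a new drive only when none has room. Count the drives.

8

Sorted descending: 27, 27, 26, 26, 26, 26, 25, 25, 24, 24, 24, 24, 23, 23, 22, 21.
Put 27 GB in drive 1; 37 GB remain.
Put 27 GB in drive 1; 10 GB remain.
Put 26 GB in drive 2; 38 GB remain.
Put 26 GB in drive 2; 12 GB remain.
Put 26 GB in drive 3; 38 GB remain.
Put 26 GB in drive 3; 12 GB remain.
Put 25 GB in drive 4; 39 GB remain.
Put 25 GB in drive 4; 14 GB remain.
Put 24 GB in drive 5; 40 GB remain.
Put 24 GB in drive 5; 16 GB remain.
Put 24 GB in drive 6; 40 GB remain.
Put 24 GB in drive 6; 16 GB remain.
Put 23 GB in drive 7; 41 GB remain.
Put 23 GB in drive 7; 18 GB remain.
Put 22 GB in drive 8; 42 GB remain.
Put 21 GB in drive 8; 21 GB remain.
Final drives: [27,27] [26,26] [26,26] [25,25] [24,24] [24,24] [23,23] [22,21].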